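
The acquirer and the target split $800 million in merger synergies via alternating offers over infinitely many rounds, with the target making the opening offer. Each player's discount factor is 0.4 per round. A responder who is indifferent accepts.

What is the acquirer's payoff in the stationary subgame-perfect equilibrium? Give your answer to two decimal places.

228.57

When the target proposes, the acquirer accepts any offer worth at least 0.4 times what the acquirer would get by proposing next round; and vice versa.
This gives x = 800 − 0.4y and y = 800 − 0.4x, where x and y are each side's share when it proposes.
Hence (1 − 0.4·0.4)x = 800(1 − 0.4), i.e. 0.84·x = 480.
x ≈ 571.4286; the acquirer's share is 800 − x ≈ 228.5714.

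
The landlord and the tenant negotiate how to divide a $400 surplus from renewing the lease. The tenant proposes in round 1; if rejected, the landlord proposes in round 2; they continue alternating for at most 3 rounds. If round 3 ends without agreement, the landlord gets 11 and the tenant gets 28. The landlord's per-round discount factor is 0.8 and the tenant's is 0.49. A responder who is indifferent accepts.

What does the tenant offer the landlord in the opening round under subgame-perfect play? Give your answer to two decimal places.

Round 3 (the tenant proposes): the landlord gets 11 if talks fail, so the tenant offers 11 and keeps 389.
Round 2 (the landlord proposes): the tenant can get 389 next round, worth 0.49 × 389 = 190.61 now; the landlord offers that and keeps 209.39.
Round 1 (the tenant proposes): the landlord can get 209.39 next round, worth 0.8 × 209.39 = 167.512 now. The tenant offers 167.512 and keeps 400 − 167.512 = 232.488.

167.51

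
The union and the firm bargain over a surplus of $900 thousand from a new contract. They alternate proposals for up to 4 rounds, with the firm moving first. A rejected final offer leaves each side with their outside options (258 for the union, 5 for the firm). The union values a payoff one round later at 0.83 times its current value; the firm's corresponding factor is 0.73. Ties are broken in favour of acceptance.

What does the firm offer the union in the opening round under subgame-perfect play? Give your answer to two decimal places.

Round 4 (the union proposes): the firm gets 5 if talks fail, so the union offers 5 and keeps 895.
Round 3 (the firm proposes): the union can get 895 next round, worth 0.83 × 895 = 742.85 now. The firm offers 742.85 and keeps 900 − 742.85 = 157.15.
Round 2 (the union proposes): the firm can get 157.15 next round, worth 0.73 × 157.15 = 114.7195 now; the union offers that and keeps 785.2805.
Round 1 (the firm proposes): the union can get 785.2805 next round, worth 0.83 × 785.2805 = 651.782815 now, so the firm offers 651.782815, keeping 248.217185.

651.78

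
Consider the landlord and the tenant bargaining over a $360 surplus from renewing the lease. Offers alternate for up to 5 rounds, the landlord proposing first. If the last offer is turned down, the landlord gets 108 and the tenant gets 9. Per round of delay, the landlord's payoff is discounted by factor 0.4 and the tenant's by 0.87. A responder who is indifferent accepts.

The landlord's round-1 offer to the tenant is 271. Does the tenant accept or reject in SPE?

Round 5 (the landlord proposes): the tenant gets 9 if talks fail, so the landlord offers 9 and keeps 351.
Round 4 (the tenant proposes): the landlord can get 351 next round, worth 0.4 × 351 = 140.4 now; the tenant offers that and keeps 219.6.
Round 3 (the landlord proposes): the tenant can get 219.6 next round, worth 0.87 × 219.6 = 191.052 now. The landlord offers 191.052 and keeps 360 − 191.052 = 168.948.
Round 2 (the tenant proposes): the landlord can get 168.948 next round, worth 0.4 × 168.948 = 67.5792 now. The tenant offers 67.5792 and keeps 360 − 67.5792 = 292.4208.
So by rejecting in round 1, the tenant gets 292.4208 next round, worth 0.87 × 292.4208 = 254.406096 now.
Offer 271 ≥ 254.406096, so the tenant accepts.

Accept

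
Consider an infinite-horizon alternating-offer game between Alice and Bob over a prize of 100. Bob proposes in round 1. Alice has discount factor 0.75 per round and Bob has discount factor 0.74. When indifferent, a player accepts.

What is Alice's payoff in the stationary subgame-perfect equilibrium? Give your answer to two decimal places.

43.82

Let x be Bob's share when Bob proposes and y be Alice's share when Alice proposes.
Alice accepts iff offered ≥ 0.75·y, so x = 100 − 0.75y. Symmetrically y = 100 − 0.74x.
Substituting: x = 100 − 0.75(100 − 0.74x), giving x(1 − 0.74·0.75) = 100(1 − 0.75).
So x = 100 × 0.25 / 0.445 ≈ 56.1798, and Alice receives 100 − x ≈ 43.8202.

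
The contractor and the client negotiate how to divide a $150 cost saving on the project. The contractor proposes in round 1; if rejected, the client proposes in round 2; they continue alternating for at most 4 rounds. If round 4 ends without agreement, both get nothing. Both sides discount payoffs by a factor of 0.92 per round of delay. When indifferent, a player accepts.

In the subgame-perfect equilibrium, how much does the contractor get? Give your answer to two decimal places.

22.16

Round 4 (the client proposes): rejection yields 0 for the contractor; the client offers 0 and keeps 150.
Round 3 (the contractor proposes): the client can get 150 next round, worth 0.92 × 150 = 138 now; the contractor offers that and keeps 12.
Round 2 (the client proposes): the contractor can get 12 next round, worth 0.92 × 12 = 11.04 now; the client offers that and keeps 138.96.
Round 1 (the contractor proposes): the client can get 138.96 next round, worth 0.92 × 138.96 = 127.8432 now; the contractor offers that and keeps 22.1568.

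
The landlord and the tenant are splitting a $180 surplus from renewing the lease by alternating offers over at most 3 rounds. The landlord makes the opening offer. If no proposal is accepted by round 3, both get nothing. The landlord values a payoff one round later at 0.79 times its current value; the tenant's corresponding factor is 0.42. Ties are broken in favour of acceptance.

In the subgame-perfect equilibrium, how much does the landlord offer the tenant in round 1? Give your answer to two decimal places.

15.88

Round 3 (the landlord proposes): the tenant will accept anything ≥ 0, so the landlord offers 0 and keeps 180.
Round 2 (the tenant proposes): the landlord can get 180 next round, worth 0.79 × 180 = 142.2 now; the tenant offers that and keeps 37.8.
Round 1 (the landlord proposes): the tenant can get 37.8 next round, worth 0.42 × 37.8 = 15.876 now; the landlord offers that and keeps 164.124.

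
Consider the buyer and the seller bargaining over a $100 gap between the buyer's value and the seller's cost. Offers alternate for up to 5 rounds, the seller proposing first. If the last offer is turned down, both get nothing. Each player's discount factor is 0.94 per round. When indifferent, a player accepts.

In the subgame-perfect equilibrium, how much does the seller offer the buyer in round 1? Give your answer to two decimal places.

10.62

Work backward from the last round.
Round 5 (the seller proposes): rejection yields 0 for the buyer; the seller offers 0 and keeps 100.
Round 4 (the buyer proposes): the seller can get 100 next round, worth 0.94 × 100 = 94 now; the buyer offers that and keeps 6.
Round 3 (the seller proposes): the buyer can get 6 next round, worth 0.94 × 6 = 5.64 now. The seller offers 5.64 and keeps 100 − 5.64 = 94.36.
Round 2 (the buyer proposes): the seller can get 94.36 next round, worth 0.94 × 94.36 = 88.6984 now. The buyer offers 88.6984 and keeps 100 − 88.6984 = 11.3016.
Round 1 (the seller proposes): the buyer can get 11.3016 next round, worth 0.94 × 11.3016 = 10.623504 now; the seller offers that and keeps 89.376496.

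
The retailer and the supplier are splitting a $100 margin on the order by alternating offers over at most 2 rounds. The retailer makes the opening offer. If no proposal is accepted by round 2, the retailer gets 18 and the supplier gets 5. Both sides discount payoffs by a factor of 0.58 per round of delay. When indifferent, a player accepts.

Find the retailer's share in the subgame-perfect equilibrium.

Round 2 (the supplier proposes): the retailer gets 18 if talks fail, so the supplier offers 18 and keeps 82.
Round 1 (the retailer proposes): the supplier can get 82 next round, worth 0.58 × 82 = 47.56 now, so the retailer offers 47.56, keeping 52.44.

52.44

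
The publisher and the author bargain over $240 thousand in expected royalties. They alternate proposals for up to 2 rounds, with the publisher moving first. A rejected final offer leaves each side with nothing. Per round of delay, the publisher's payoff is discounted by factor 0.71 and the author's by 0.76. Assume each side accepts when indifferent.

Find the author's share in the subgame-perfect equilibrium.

182.4

Round 2 (the author proposes): the publisher will accept anything ≥ 0, so the author offers 0 and keeps 240.
Round 1 (the publisher proposes): the author can get 240 next round, worth 0.76 × 240 = 182.4 now, so the publisher offers 182.4, keeping 57.6.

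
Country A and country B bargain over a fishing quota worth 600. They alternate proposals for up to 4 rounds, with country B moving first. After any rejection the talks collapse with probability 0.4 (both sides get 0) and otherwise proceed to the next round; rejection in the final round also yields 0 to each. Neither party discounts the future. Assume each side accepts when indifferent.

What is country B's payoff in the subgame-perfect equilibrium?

326.4

Round 4 (country A proposes): country B will accept anything ≥ 0, so country A offers 0 and keeps 600.
Round 3 (country B proposes): rejecting gives country A an expected 0.6 × 600 = 360, so country B offers 360, keeping 240.
Round 2 (country A proposes): rejecting gives country B an expected 0.6 × 240 = 144, so country A offers 144, keeping 456.
Round 1 (country B proposes): rejecting gives country A an expected 0.6 × 456 = 273.6; country B offers that and keeps 326.4.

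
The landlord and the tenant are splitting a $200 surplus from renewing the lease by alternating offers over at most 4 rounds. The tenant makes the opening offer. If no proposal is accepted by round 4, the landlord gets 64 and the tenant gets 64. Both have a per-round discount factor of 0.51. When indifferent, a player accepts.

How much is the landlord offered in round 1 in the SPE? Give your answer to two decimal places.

68.02

Round 4 (the landlord proposes): the tenant gets 64 if talks fail, so the landlord offers 64 and keeps 136.
Round 3 (the tenant proposes): the landlord can get 136 next round, worth 0.51 × 136 = 69.36 now. The tenant offers 69.36 and keeps 200 − 69.36 = 130.64.
Round 2 (the landlord proposes): the tenant can get 130.64 next round, worth 0.51 × 130.64 = 66.6264 now; the landlord offers that and keeps 133.3736.
Round 1 (the tenant proposes): the landlord can get 133.3736 next round, worth 0.51 × 133.3736 = 68.020536 now. The tenant offers 68.020536 and keeps 200 − 68.020536 = 131.979464.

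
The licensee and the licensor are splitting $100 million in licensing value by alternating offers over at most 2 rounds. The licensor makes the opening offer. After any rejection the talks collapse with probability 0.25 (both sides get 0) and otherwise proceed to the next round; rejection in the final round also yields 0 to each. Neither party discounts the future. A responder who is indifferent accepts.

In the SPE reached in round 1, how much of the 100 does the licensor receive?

25

By backward induction:
Round 2 (the licensee proposes): the licensor will accept anything ≥ 0, so the licensee offers 0 and keeps 100.
Round 1 (the licensor proposes): rejecting gives the licensee an expected 0.75 × 100 = 75. The licensor offers 75 and keeps 100 − 75 = 25.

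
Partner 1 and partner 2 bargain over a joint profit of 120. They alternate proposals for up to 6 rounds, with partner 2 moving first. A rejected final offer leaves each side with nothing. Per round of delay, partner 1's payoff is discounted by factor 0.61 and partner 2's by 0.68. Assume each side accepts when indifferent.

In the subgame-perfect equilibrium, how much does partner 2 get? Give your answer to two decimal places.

74.27

Round 6 (partner 1 proposes): rejection yields 0 for partner 2; partner 1 offers 0 and keeps 120.
Round 5 (partner 2 proposes): partner 1 can get 120 next round, worth 0.61 × 120 = 73.2 now. Partner 2 offers 73.2 and keeps 120 − 73.2 = 46.8.
Round 4 (partner 1 proposes): partner 2 can get 46.8 next round, worth 0.68 × 46.8 = 31.824 now, so partner 1 offers 31.824, keeping 88.176.
Round 3 (partner 2 proposes): partner 1 can get 88.176 next round, worth 0.61 × 88.176 = 53.78736 now, so partner 2 offers 53.78736, keeping 66.21264.
Round 2 (partner 1 proposes): partner 2 can get 66.21264 next round, worth 0.68 × 66.21264 = 45.0245952 now. Partner 1 offers 45.0245952 and keeps 120 − 45.0245952 = 74.9754048.
Round 1 (partner 2 proposes): partner 1 can get 74.9754048 next round, worth 0.61 × 74.9754048 = 45.734996928 now. Partner 2 offers 45.734996928 and keeps 120 − 45.734996928 = 74.265003072.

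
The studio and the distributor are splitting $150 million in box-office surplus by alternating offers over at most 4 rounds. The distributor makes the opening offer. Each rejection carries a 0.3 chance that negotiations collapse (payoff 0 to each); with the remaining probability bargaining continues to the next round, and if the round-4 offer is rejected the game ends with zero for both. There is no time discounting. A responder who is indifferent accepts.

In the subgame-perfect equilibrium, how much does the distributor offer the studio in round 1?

Round 4 (the studio proposes): rejection yields 0 for the distributor; the studio offers 0 and keeps 150.
Round 3 (the distributor proposes): rejecting gives the studio an expected 0.7 × 150 = 105; the distributor offers that and keeps 45.
Round 2 (the studio proposes): rejecting gives the distributor an expected 0.7 × 45 = 31.5. The studio offers 31.5 and keeps 150 − 31.5 = 118.5.
Round 1 (the distributor proposes): rejecting gives the studio an expected 0.7 × 118.5 = 82.95; the distributor offers that and keeps 67.05.

82.95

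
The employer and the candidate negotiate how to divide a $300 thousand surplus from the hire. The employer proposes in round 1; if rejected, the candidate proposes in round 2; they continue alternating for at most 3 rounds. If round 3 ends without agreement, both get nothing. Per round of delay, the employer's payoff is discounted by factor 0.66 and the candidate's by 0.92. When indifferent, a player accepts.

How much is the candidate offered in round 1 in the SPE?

93.84

Round 3 (the employer proposes): the candidate will accept anything ≥ 0, so the employer offers 0 and keeps 300.
Round 2 (the candidate proposes): the employer can get 300 next round, worth 0.66 × 300 = 198 now, so the candidate offers 198, keeping 102.
Round 1 (the employer proposes): the candidate can get 102 next round, worth 0.92 × 102 = 93.84 now, so the employer offers 93.84, keeping 206.16.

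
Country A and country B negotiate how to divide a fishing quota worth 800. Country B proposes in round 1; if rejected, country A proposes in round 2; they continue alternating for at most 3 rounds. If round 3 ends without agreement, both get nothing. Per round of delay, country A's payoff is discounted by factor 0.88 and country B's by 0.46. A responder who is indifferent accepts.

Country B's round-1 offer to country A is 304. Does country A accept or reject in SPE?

Round 3 (country B proposes): rejection yields 0 for country A; country B offers 0 and keeps 800.
Round 2 (country A proposes): country B can get 800 next round, worth 0.46 × 800 = 368 now; country A offers that and keeps 432.
So by rejecting in round 1, country A gets 432 next round, worth 0.88 × 432 = 380.16 now.
Offer 304 < 380.16, so country A rejects.

Reject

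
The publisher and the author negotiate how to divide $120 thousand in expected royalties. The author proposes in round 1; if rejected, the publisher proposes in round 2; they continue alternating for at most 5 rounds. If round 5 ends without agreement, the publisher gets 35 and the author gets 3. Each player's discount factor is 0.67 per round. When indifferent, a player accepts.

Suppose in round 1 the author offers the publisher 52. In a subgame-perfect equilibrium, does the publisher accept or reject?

Accept

Round 5 (the author proposes): the publisher gets 35 if talks fail, so the author offers 35 and keeps 85.
Round 4 (the publisher proposes): the author can get 85 next round, worth 0.67 × 85 = 56.95 now. The publisher offers 56.95 and keeps 120 − 56.95 = 63.05.
Round 3 (the author proposes): the publisher can get 63.05 next round, worth 0.67 × 63.05 = 42.2435 now; the author offers that and keeps 77.7565.
Round 2 (the publisher proposes): the author can get 77.7565 next round, worth 0.67 × 77.7565 = 52.096855 now; the publisher offers that and keeps 67.903145.
So by rejecting in round 1, the publisher gets 67.903145 next round, worth 0.67 × 67.903145 = 45.49510715 now.
Offer 52 ≥ 45.49510715, so the publisher accepts.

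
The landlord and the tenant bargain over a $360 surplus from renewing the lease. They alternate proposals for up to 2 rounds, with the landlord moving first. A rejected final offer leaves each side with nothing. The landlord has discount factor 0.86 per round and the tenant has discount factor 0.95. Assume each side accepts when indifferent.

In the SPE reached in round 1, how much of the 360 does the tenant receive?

Round 2 (the tenant proposes): rejection yields 0 for the landlord; the tenant offers 0 and keeps 360.
Round 1 (the landlord proposes): the tenant can get 360 next round, worth 0.95 × 360 = 342 now. The landlord offers 342 and keeps 360 − 342 = 18.

342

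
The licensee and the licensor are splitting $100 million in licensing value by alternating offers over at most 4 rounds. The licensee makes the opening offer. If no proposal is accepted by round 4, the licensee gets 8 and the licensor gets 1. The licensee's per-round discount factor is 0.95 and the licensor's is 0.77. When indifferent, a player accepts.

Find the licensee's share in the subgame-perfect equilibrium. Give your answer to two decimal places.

Round 4 (the licensor proposes): the licensee gets 8 if talks fail, so the licensor offers 8 and keeps 92.
Round 3 (the licensee proposes): the licensor can get 92 next round, worth 0.77 × 92 = 70.84 now. The licensee offers 70.84 and keeps 100 − 70.84 = 29.16.
Round 2 (the licensor proposes): the licensee can get 29.16 next round, worth 0.95 × 29.16 = 27.702 now; the licensor offers that and keeps 72.298.
Round 1 (the licensee proposes): the licensor can get 72.298 next round, worth 0.77 × 72.298 = 55.66946 now, so the licensee offers 55.66946, keeping 44.33054.

44.33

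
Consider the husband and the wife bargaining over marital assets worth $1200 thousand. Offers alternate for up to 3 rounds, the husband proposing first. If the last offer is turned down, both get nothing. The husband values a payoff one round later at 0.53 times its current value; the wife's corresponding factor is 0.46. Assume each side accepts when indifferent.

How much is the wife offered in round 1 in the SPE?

259.44

Round 3 (the husband proposes): the wife will accept anything ≥ 0, so the husband offers 0 and keeps 1200.
Round 2 (the wife proposes): the husband can get 1200 next round, worth 0.53 × 1200 = 636 now. The wife offers 636 and keeps 1200 − 636 = 564.
Round 1 (the husband proposes): the wife can get 564 next round, worth 0.46 × 564 = 259.44 now. The husband offers 259.44 and keeps 1200 − 259.44 = 940.56.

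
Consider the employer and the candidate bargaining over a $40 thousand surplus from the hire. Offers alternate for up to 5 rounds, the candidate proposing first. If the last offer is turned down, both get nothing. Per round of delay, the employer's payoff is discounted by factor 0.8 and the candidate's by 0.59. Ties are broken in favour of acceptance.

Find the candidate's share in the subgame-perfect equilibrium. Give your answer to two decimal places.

Round 5 (the candidate proposes): the employer will accept anything ≥ 0, so the candidate offers 0 and keeps 40.
Round 4 (the employer proposes): the candidate can get 40 next round, worth 0.59 × 40 = 23.6 now; the employer offers that and keeps 16.4.
Round 3 (the candidate proposes): the employer can get 16.4 next round, worth 0.8 × 16.4 = 13.12 now; the candidate offers that and keeps 26.88.
Round 2 (the employer proposes): the candidate can get 26.88 next round, worth 0.59 × 26.88 = 15.8592 now; the employer offers that and keeps 24.1408.
Round 1 (the candidate proposes): the employer can get 24.1408 next round, worth 0.8 × 24.1408 = 19.31264 now, so the candidate offers 19.31264, keeping 20.68736.

20.69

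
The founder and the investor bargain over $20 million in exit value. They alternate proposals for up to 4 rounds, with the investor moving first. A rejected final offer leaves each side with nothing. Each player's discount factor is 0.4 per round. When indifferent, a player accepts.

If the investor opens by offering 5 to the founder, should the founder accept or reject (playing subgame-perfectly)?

Reject

Work out the founder's continuation value if the offer is rejected.
Round 4 (the founder proposes): the investor will accept anything ≥ 0, so the founder offers 0 and keeps 20.
Round 3 (the investor proposes): the founder can get 20 next round, worth 0.4 × 20 = 8 now. The investor offers 8 and keeps 20 − 8 = 12.
Round 2 (the founder proposes): the investor can get 12 next round, worth 0.4 × 12 = 4.8 now. The founder offers 4.8 and keeps 20 − 4.8 = 15.2.
So by rejecting in round 1, the founder gets 15.2 next round, worth 0.4 × 15.2 = 6.08 now.
Offer 5 < 6.08, so the founder rejects.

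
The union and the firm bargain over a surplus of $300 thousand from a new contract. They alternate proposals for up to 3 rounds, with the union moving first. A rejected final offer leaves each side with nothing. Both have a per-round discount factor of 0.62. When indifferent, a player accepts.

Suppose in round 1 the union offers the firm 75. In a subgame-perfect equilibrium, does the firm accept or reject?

Accept

Round 3 (the union proposes): the firm will accept anything ≥ 0, so the union offers 0 and keeps 300.
Round 2 (the firm proposes): the union can get 300 next round, worth 0.62 × 300 = 186 now; the firm offers that and keeps 114.
So by rejecting in round 1, the firm gets 114 next round, worth 0.62 × 114 = 70.68 now.
Offer 75 ≥ 70.68, so the firm accepts.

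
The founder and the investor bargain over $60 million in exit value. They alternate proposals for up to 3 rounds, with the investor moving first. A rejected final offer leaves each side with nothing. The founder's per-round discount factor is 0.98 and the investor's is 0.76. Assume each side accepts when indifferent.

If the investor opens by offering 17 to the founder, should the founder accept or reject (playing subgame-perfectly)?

Accept

Round 3 (the investor proposes): rejection yields 0 for the founder; the investor offers 0 and keeps 60.
Round 2 (the founder proposes): the investor can get 60 next round, worth 0.76 × 60 = 45.6 now; the founder offers that and keeps 14.4.
So by rejecting in round 1, the founder gets 14.4 next round, worth 0.98 × 14.4 = 14.112 now.
Offer 17 ≥ 14.112, so the founder accepts.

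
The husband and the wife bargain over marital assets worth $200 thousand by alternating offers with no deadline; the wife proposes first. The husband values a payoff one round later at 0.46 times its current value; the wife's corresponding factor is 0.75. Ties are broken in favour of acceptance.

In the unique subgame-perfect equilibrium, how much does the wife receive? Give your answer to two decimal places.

164.89

In a stationary SPE each proposer offers the other exactly their discounted continuation value.
If the wife keeps x when proposing and the husband keeps y when proposing, then x = 200 − 0.46y and y = 200 − 0.75x.
Solving: x = 200(1 − 0.46) / (1 − 0.75·0.46) = 108 / 0.655 ≈ 164.8855.
The husband gets 200 − 164.8855 ≈ 35.1145.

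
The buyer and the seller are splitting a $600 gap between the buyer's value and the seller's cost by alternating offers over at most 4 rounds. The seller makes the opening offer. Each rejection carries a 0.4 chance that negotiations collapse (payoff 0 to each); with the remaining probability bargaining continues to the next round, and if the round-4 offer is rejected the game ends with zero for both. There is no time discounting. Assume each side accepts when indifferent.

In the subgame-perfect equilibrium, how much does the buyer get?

273.6

Round 4 (the buyer proposes): the seller will accept anything ≥ 0, so the buyer offers 0 and keeps 600.
Round 3 (the seller proposes): rejecting gives the buyer an expected 0.6 × 600 = 360; the seller offers that and keeps 240.
Round 2 (the buyer proposes): rejecting gives the seller an expected 0.6 × 240 = 144; the buyer offers that and keeps 456.
Round 1 (the seller proposes): rejecting gives the buyer an expected 0.6 × 456 = 273.6, so the seller offers 273.6, keeping 326.4.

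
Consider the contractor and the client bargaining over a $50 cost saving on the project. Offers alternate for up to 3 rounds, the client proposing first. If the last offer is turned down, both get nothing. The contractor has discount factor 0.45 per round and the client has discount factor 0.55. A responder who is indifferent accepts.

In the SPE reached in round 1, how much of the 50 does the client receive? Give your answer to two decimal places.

Round 3 (the client proposes): the contractor will accept anything ≥ 0, so the client offers 0 and keeps 50.
Round 2 (the contractor proposes): the client can get 50 next round, worth 0.55 × 50 = 27.5 now. The contractor offers 27.5 and keeps 50 − 27.5 = 22.5.
Round 1 (the client proposes): the contractor can get 22.5 next round, worth 0.45 × 22.5 = 10.125 now. The client offers 10.125 and keeps 50 − 10.125 = 39.875.

39.88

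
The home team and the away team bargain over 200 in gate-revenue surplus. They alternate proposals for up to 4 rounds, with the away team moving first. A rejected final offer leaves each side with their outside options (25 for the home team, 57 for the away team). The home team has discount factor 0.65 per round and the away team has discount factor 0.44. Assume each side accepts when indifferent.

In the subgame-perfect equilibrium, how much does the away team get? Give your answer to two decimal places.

100.62

Round 4 (the home team proposes): the away team gets 57 if talks fail, so the home team offers 57 and keeps 143.
Round 3 (the away team proposes): the home team can get 143 next round, worth 0.65 × 143 = 92.95 now. The away team offers 92.95 and keeps 200 − 92.95 = 107.05.
Round 2 (the home team proposes): the away team can get 107.05 next round, worth 0.44 × 107.05 = 47.102 now; the home team offers that and keeps 152.898.
Round 1 (the away team proposes): the home team can get 152.898 next round, worth 0.65 × 152.898 = 99.3837 now; the away team offers that and keeps 100.6163.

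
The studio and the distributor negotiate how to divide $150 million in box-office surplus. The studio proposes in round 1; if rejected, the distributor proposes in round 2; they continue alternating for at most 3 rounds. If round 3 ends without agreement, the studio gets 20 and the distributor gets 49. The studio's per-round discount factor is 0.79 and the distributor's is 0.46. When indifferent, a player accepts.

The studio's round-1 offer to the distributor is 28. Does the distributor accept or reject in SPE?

Reject

Round 3 (the studio proposes): the distributor gets 49 if talks fail, so the studio offers 49 and keeps 101.
Round 2 (the distributor proposes): the studio can get 101 next round, worth 0.79 × 101 = 79.79 now; the distributor offers that and keeps 70.21.
So by rejecting in round 1, the distributor gets 70.21 next round, worth 0.46 × 70.21 = 32.2966 now.
Offer 28 < 32.2966, so the distributor rejects.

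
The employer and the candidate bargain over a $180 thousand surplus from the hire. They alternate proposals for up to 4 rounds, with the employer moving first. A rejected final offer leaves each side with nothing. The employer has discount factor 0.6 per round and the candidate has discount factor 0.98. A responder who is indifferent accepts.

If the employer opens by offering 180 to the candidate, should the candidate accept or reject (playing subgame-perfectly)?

Accept

Round 4 (the candidate proposes): rejection yields 0 for the employer; the candidate offers 0 and keeps 180.
Round 3 (the employer proposes): the candidate can get 180 next round, worth 0.98 × 180 = 176.4 now. The employer offers 176.4 and keeps 180 − 176.4 = 3.6.
Round 2 (the candidate proposes): the employer can get 3.6 next round, worth 0.6 × 3.6 = 2.16 now; the candidate offers that and keeps 177.84.
So by rejecting in round 1, the candidate gets 177.84 next round, worth 0.98 × 177.84 = 174.2832 now.
Offer 180 ≥ 174.2832, so the candidate accepts.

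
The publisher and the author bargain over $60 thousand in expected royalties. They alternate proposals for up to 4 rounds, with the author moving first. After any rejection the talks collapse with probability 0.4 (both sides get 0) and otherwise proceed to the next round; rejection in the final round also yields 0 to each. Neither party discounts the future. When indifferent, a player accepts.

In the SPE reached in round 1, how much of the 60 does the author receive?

By backward induction:
Round 4 (the publisher proposes): the author will accept anything ≥ 0, so the publisher offers 0 and keeps 60.
Round 3 (the author proposes): rejecting gives the publisher an expected 0.6 × 60 = 36, so the author offers 36, keeping 24.
Round 2 (the publisher proposes): rejecting gives the author an expected 0.6 × 24 = 14.4; the publisher offers that and keeps 45.6.
Round 1 (the author proposes): rejecting gives the publisher an expected 0.6 × 45.6 = 27.36. The author offers 27.36 and keeps 60 − 27.36 = 32.64.

32.64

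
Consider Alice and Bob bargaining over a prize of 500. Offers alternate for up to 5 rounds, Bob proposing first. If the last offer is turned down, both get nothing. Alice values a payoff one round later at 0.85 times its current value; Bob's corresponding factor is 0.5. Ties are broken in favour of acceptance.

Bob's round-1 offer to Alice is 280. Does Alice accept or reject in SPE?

Work out Alice's continuation value if the offer is rejected.
Round 5 (Bob proposes): rejection yields 0 for Alice; Bob offers 0 and keeps 500.
Round 4 (Alice proposes): Bob can get 500 next round, worth 0.5 × 500 = 250 now, so Alice offers 250, keeping 250.
Round 3 (Bob proposes): Alice can get 250 next round, worth 0.85 × 250 = 212.5 now. Bob offers 212.5 and keeps 500 − 212.5 = 287.5.
Round 2 (Alice proposes): Bob can get 287.5 next round, worth 0.5 × 287.5 = 143.75 now; Alice offers that and keeps 356.25.
So by rejecting in round 1, Alice gets 356.25 next round, worth 0.85 × 356.25 = 302.8125 now.
Offer 280 < 302.8125, so Alice rejects.

Reject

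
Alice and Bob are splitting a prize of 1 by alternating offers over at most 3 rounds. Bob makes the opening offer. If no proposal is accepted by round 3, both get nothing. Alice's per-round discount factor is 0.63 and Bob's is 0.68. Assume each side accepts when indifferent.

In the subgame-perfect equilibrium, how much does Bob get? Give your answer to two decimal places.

0.80

Round 3 (Bob proposes): rejection yields 0 for Alice; Bob offers 0 and keeps 1.
Round 2 (Alice proposes): Bob can get 1 next round, worth 0.68 × 1 = 0.68 now; Alice offers that and keeps 0.32.
Round 1 (Bob proposes): Alice can get 0.32 next round, worth 0.63 × 0.32 = 0.2016 now. Bob offers 0.2016 and keeps 1 − 0.2016 = 0.7984.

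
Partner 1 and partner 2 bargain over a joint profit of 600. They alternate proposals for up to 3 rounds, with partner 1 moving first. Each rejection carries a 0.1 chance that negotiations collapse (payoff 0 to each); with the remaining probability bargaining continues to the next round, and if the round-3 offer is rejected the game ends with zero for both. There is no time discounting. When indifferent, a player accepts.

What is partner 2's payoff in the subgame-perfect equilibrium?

54

Round 3 (partner 1 proposes): partner 2 will accept anything ≥ 0, so partner 1 offers 0 and keeps 600.
Round 2 (partner 2 proposes): rejecting gives partner 1 an expected 0.9 × 600 = 540; partner 2 offers that and keeps 60.
Round 1 (partner 1 proposes): rejecting gives partner 2 an expected 0.9 × 60 = 54, so partner 1 offers 54, keeping 546.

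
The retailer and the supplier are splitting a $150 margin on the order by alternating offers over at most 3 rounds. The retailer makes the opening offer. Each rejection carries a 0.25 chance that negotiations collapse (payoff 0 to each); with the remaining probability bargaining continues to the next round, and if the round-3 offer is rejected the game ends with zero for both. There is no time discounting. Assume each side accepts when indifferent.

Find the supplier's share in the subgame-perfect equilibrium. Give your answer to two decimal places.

Round 3 (the retailer proposes): the supplier will accept anything ≥ 0, so the retailer offers 0 and keeps 150.
Round 2 (the supplier proposes): rejecting gives the retailer an expected 0.75 × 150 = 112.5. The supplier offers 112.5 and keeps 150 − 112.5 = 37.5.
Round 1 (the retailer proposes): rejecting gives the supplier an expected 0.75 × 37.5 = 28.125. The retailer offers 28.125 and keeps 150 − 28.125 = 121.875.

28.13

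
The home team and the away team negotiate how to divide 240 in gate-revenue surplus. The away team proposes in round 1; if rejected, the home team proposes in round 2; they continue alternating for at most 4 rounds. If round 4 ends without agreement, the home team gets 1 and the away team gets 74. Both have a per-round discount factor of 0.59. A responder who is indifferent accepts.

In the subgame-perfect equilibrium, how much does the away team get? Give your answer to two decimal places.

Round 4 (the home team proposes): the away team gets 74 if talks fail, so the home team offers 74 and keeps 166.
Round 3 (the away team proposes): the home team can get 166 next round, worth 0.59 × 166 = 97.94 now, so the away team offers 97.94, keeping 142.06.
Round 2 (the home team proposes): the away team can get 142.06 next round, worth 0.59 × 142.06 = 83.8154 now; the home team offers that and keeps 156.1846.
Round 1 (the away team proposes): the home team can get 156.1846 next round, worth 0.59 × 156.1846 = 92.148914 now; the away team offers that and keeps 147.851086.

147.85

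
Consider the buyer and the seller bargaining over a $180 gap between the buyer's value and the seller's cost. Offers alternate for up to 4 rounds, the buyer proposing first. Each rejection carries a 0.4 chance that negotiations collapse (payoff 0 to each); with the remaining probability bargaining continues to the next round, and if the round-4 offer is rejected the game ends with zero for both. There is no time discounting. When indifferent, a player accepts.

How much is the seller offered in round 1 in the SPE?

82.08

By backward induction:
Round 4 (the seller proposes): the buyer will accept anything ≥ 0, so the seller offers 0 and keeps 180.
Round 3 (the buyer proposes): rejecting gives the seller an expected 0.6 × 180 = 108, so the buyer offers 108, keeping 72.
Round 2 (the seller proposes): rejecting gives the buyer an expected 0.6 × 72 = 43.2. The seller offers 43.2 and keeps 180 − 43.2 = 136.8.
Round 1 (the buyer proposes): rejecting gives the seller an expected 0.6 × 136.8 = 82.08. The buyer offers 82.08 and keeps 180 − 82.08 = 97.92.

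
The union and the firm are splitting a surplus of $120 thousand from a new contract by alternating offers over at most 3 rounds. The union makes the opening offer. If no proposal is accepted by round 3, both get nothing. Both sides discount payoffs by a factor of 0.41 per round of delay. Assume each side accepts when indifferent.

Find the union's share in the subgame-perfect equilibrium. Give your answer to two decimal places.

Solve by backward induction from round 3.
Round 3 (the union proposes): rejection yields 0 for the firm; the union offers 0 and keeps 120.
Round 2 (the firm proposes): the union can get 120 next round, worth 0.41 × 120 = 49.2 now. The firm offers 49.2 and keeps 120 − 49.2 = 70.8.
Round 1 (the union proposes): the firm can get 70.8 next round, worth 0.41 × 70.8 = 29.028 now; the union offers that and keeps 90.972.

90.97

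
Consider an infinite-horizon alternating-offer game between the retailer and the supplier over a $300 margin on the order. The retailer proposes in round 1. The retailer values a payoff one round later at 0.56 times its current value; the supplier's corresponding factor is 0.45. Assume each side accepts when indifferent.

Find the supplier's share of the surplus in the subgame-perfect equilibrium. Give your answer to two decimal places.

79.41

In a stationary SPE each proposer offers the other exactly their discounted continuation value.
If the retailer keeps x when proposing and the supplier keeps y when proposing, then x = 300 − 0.45y and y = 300 − 0.56x.
Solving: x = 300(1 − 0.45) / (1 − 0.56·0.45) = 165 / 0.748 ≈ 220.5882.
The supplier gets 300 − 220.5882 ≈ 79.4118.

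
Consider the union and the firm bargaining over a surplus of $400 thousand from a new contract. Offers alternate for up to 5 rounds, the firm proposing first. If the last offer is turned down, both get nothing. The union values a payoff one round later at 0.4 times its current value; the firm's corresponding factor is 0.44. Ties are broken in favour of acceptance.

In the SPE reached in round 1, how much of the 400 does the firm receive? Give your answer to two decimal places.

294.63

Round 5 (the firm proposes): rejection yields 0 for the union; the firm offers 0 and keeps 400.
Round 4 (the union proposes): the firm can get 400 next round, worth 0.44 × 400 = 176 now, so the union offers 176, keeping 224.
Round 3 (the firm proposes): the union can get 224 next round, worth 0.4 × 224 = 89.6 now. The firm offers 89.6 and keeps 400 − 89.6 = 310.4.
Round 2 (the union proposes): the firm can get 310.4 next round, worth 0.44 × 310.4 = 136.576 now. The union offers 136.576 and keeps 400 − 136.576 = 263.424.
Round 1 (the firm proposes): the union can get 263.424 next round, worth 0.4 × 263.424 = 105.3696 now. The firm offers 105.3696 and keeps 400 − 105.3696 = 294.6304.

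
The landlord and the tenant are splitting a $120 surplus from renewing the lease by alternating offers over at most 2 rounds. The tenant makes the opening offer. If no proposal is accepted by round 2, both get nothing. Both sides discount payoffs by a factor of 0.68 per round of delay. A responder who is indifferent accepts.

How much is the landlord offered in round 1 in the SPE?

Round 2 (the landlord proposes): the tenant will accept anything ≥ 0, so the landlord offers 0 and keeps 120.
Round 1 (the tenant proposes): the landlord can get 120 next round, worth 0.68 × 120 = 81.6 now; the tenant offers that and keeps 38.4.

81.6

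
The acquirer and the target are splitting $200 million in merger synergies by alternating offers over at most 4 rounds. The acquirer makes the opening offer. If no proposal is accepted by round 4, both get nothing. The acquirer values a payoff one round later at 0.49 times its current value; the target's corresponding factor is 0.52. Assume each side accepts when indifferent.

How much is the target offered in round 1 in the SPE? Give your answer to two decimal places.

79.54

By backward induction:
Round 4 (the target proposes): the acquirer will accept anything ≥ 0, so the target offers 0 and keeps 200.
Round 3 (the acquirer proposes): the target can get 200 next round, worth 0.52 × 200 = 104 now. The acquirer offers 104 and keeps 200 − 104 = 96.
Round 2 (the target proposes): the acquirer can get 96 next round, worth 0.49 × 96 = 47.04 now, so the target offers 47.04, keeping 152.96.
Round 1 (the acquirer proposes): the target can get 152.96 next round, worth 0.52 × 152.96 = 79.5392 now; the acquirer offers that and keeps 120.4608.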